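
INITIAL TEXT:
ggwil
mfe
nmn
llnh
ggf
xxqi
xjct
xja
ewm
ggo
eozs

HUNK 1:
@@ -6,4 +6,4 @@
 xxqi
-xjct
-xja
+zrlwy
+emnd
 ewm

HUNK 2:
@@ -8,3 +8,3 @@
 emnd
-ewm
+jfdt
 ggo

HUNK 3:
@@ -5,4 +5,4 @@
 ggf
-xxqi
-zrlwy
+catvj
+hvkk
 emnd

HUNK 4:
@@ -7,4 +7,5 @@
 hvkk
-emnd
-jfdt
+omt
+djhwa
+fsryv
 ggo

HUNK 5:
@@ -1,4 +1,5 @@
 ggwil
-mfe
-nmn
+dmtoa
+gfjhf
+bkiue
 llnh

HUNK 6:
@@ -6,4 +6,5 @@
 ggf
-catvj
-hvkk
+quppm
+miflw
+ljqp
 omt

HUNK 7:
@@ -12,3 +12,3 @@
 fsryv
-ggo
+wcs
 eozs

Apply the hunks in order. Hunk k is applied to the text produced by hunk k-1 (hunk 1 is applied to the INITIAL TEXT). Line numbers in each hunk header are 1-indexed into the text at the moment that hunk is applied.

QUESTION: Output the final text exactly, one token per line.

Answer: ggwil
dmtoa
gfjhf
bkiue
llnh
ggf
quppm
miflw
ljqp
omt
djhwa
fsryv
wcs
eozs

Derivation:
Hunk 1: at line 6 remove [xjct,xja] add [zrlwy,emnd] -> 11 lines: ggwil mfe nmn llnh ggf xxqi zrlwy emnd ewm ggo eozs
Hunk 2: at line 8 remove [ewm] add [jfdt] -> 11 lines: ggwil mfe nmn llnh ggf xxqi zrlwy emnd jfdt ggo eozs
Hunk 3: at line 5 remove [xxqi,zrlwy] add [catvj,hvkk] -> 11 lines: ggwil mfe nmn llnh ggf catvj hvkk emnd jfdt ggo eozs
Hunk 4: at line 7 remove [emnd,jfdt] add [omt,djhwa,fsryv] -> 12 lines: ggwil mfe nmn llnh ggf catvj hvkk omt djhwa fsryv ggo eozs
Hunk 5: at line 1 remove [mfe,nmn] add [dmtoa,gfjhf,bkiue] -> 13 lines: ggwil dmtoa gfjhf bkiue llnh ggf catvj hvkk omt djhwa fsryv ggo eozs
Hunk 6: at line 6 remove [catvj,hvkk] add [quppm,miflw,ljqp] -> 14 lines: ggwil dmtoa gfjhf bkiue llnh ggf quppm miflw ljqp omt djhwa fsryv ggo eozs
Hunk 7: at line 12 remove [ggo] add [wcs] -> 14 lines: ggwil dmtoa gfjhf bkiue llnh ggf quppm miflw ljqp omt djhwa fsryv wcs eozs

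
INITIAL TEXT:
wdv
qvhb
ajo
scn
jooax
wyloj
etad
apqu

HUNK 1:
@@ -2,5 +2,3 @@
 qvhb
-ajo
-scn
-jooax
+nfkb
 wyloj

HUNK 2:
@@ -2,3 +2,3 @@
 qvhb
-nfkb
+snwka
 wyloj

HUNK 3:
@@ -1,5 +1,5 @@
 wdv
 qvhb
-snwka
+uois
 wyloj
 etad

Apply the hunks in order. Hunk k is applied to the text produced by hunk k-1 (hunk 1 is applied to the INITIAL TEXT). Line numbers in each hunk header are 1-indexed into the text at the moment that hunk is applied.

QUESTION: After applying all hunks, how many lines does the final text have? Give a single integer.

Answer: 6

Derivation:
Hunk 1: at line 2 remove [ajo,scn,jooax] add [nfkb] -> 6 lines: wdv qvhb nfkb wyloj etad apqu
Hunk 2: at line 2 remove [nfkb] add [snwka] -> 6 lines: wdv qvhb snwka wyloj etad apqu
Hunk 3: at line 1 remove [snwka] add [uois] -> 6 lines: wdv qvhb uois wyloj etad apqu
Final line count: 6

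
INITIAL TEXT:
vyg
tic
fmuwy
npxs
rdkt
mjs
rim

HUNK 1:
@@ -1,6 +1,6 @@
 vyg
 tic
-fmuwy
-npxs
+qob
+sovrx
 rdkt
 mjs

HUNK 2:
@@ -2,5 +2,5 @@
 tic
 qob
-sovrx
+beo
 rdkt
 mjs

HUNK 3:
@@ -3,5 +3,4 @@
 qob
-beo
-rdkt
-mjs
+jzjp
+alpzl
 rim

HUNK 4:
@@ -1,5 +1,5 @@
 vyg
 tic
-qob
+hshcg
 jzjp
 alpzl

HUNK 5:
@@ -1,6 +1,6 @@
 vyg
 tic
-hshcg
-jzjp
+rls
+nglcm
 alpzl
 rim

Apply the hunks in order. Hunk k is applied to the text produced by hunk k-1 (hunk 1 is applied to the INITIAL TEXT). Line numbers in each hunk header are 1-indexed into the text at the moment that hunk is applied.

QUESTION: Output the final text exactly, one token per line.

Hunk 1: at line 1 remove [fmuwy,npxs] add [qob,sovrx] -> 7 lines: vyg tic qob sovrx rdkt mjs rim
Hunk 2: at line 2 remove [sovrx] add [beo] -> 7 lines: vyg tic qob beo rdkt mjs rim
Hunk 3: at line 3 remove [beo,rdkt,mjs] add [jzjp,alpzl] -> 6 lines: vyg tic qob jzjp alpzl rim
Hunk 4: at line 1 remove [qob] add [hshcg] -> 6 lines: vyg tic hshcg jzjp alpzl rim
Hunk 5: at line 1 remove [hshcg,jzjp] add [rls,nglcm] -> 6 lines: vyg tic rls nglcm alpzl rim

Answer: vyg
tic
rls
nglcm
alpzl
rim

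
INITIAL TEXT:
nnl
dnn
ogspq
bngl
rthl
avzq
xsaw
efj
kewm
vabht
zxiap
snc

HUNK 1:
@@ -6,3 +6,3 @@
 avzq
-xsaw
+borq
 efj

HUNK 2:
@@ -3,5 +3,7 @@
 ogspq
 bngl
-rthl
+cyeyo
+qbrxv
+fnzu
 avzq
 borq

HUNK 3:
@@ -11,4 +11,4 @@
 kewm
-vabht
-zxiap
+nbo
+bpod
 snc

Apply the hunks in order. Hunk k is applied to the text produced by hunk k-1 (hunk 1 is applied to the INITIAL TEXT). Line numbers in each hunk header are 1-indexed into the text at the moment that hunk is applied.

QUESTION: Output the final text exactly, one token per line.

Hunk 1: at line 6 remove [xsaw] add [borq] -> 12 lines: nnl dnn ogspq bngl rthl avzq borq efj kewm vabht zxiap snc
Hunk 2: at line 3 remove [rthl] add [cyeyo,qbrxv,fnzu] -> 14 lines: nnl dnn ogspq bngl cyeyo qbrxv fnzu avzq borq efj kewm vabht zxiap snc
Hunk 3: at line 11 remove [vabht,zxiap] add [nbo,bpod] -> 14 lines: nnl dnn ogspq bngl cyeyo qbrxv fnzu avzq borq efj kewm nbo bpod snc

Answer: nnl
dnn
ogspq
bngl
cyeyo
qbrxv
fnzu
avzq
borq
efj
kewm
nbo
bpod
snc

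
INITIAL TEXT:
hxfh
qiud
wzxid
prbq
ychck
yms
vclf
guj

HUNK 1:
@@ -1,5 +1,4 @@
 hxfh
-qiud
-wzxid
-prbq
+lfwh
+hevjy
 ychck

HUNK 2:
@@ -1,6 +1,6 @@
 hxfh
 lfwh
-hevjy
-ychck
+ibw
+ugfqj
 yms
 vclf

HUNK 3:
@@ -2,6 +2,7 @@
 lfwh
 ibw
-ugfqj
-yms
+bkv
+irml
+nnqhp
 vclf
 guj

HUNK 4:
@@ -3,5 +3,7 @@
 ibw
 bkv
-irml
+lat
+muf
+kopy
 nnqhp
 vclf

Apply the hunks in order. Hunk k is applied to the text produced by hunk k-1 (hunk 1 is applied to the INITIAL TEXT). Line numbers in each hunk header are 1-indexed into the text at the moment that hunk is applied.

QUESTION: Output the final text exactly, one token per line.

Hunk 1: at line 1 remove [qiud,wzxid,prbq] add [lfwh,hevjy] -> 7 lines: hxfh lfwh hevjy ychck yms vclf guj
Hunk 2: at line 1 remove [hevjy,ychck] add [ibw,ugfqj] -> 7 lines: hxfh lfwh ibw ugfqj yms vclf guj
Hunk 3: at line 2 remove [ugfqj,yms] add [bkv,irml,nnqhp] -> 8 lines: hxfh lfwh ibw bkv irml nnqhp vclf guj
Hunk 4: at line 3 remove [irml] add [lat,muf,kopy] -> 10 lines: hxfh lfwh ibw bkv lat muf kopy nnqhp vclf guj

Answer: hxfh
lfwh
ibw
bkv
lat
muf
kopy
nnqhp
vclf
guj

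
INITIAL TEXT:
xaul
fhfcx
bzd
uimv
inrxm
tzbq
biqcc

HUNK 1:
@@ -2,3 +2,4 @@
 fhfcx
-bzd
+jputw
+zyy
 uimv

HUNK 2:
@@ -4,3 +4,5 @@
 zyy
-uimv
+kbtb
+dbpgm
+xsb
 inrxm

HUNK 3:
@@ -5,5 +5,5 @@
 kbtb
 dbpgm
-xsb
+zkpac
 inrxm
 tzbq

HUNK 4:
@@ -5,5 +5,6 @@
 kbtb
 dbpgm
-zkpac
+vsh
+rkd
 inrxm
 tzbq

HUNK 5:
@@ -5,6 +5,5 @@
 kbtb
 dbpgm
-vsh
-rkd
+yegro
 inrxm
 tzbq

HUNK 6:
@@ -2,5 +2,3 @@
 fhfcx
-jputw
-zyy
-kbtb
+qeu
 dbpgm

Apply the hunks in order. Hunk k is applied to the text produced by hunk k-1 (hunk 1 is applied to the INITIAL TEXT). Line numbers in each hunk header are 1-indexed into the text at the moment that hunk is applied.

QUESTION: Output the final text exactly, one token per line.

Answer: xaul
fhfcx
qeu
dbpgm
yegro
inrxm
tzbq
biqcc

Derivation:
Hunk 1: at line 2 remove [bzd] add [jputw,zyy] -> 8 lines: xaul fhfcx jputw zyy uimv inrxm tzbq biqcc
Hunk 2: at line 4 remove [uimv] add [kbtb,dbpgm,xsb] -> 10 lines: xaul fhfcx jputw zyy kbtb dbpgm xsb inrxm tzbq biqcc
Hunk 3: at line 5 remove [xsb] add [zkpac] -> 10 lines: xaul fhfcx jputw zyy kbtb dbpgm zkpac inrxm tzbq biqcc
Hunk 4: at line 5 remove [zkpac] add [vsh,rkd] -> 11 lines: xaul fhfcx jputw zyy kbtb dbpgm vsh rkd inrxm tzbq biqcc
Hunk 5: at line 5 remove [vsh,rkd] add [yegro] -> 10 lines: xaul fhfcx jputw zyy kbtb dbpgm yegro inrxm tzbq biqcc
Hunk 6: at line 2 remove [jputw,zyy,kbtb] add [qeu] -> 8 lines: xaul fhfcx qeu dbpgm yegro inrxm tzbq biqcc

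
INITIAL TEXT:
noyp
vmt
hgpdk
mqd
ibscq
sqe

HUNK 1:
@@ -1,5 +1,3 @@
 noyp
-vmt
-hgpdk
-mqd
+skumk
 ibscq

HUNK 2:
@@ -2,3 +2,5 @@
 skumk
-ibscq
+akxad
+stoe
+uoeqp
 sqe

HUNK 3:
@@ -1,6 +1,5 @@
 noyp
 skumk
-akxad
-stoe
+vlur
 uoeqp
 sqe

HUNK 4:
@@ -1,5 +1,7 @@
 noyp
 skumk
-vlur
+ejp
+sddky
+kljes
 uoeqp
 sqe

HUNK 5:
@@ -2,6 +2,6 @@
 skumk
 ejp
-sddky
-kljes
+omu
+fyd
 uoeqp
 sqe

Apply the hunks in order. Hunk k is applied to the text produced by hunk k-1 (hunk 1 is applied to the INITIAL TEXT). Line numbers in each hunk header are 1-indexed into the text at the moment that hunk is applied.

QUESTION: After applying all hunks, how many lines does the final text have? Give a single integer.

Answer: 7

Derivation:
Hunk 1: at line 1 remove [vmt,hgpdk,mqd] add [skumk] -> 4 lines: noyp skumk ibscq sqe
Hunk 2: at line 2 remove [ibscq] add [akxad,stoe,uoeqp] -> 6 lines: noyp skumk akxad stoe uoeqp sqe
Hunk 3: at line 1 remove [akxad,stoe] add [vlur] -> 5 lines: noyp skumk vlur uoeqp sqe
Hunk 4: at line 1 remove [vlur] add [ejp,sddky,kljes] -> 7 lines: noyp skumk ejp sddky kljes uoeqp sqe
Hunk 5: at line 2 remove [sddky,kljes] add [omu,fyd] -> 7 lines: noyp skumk ejp omu fyd uoeqp sqe
Final line count: 7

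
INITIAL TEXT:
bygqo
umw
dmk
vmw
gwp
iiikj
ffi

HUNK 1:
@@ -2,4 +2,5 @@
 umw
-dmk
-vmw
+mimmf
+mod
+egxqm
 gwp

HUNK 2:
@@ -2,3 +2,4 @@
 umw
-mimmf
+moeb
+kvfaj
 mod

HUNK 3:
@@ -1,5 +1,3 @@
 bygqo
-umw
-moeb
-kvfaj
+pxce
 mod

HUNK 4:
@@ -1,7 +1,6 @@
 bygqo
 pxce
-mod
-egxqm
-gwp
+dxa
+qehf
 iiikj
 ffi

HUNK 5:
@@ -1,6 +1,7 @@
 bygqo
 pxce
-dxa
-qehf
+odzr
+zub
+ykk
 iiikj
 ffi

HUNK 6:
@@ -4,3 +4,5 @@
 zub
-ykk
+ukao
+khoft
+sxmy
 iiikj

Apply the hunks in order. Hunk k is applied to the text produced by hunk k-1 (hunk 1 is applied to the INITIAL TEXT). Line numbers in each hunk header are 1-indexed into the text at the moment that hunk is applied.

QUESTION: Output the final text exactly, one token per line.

Hunk 1: at line 2 remove [dmk,vmw] add [mimmf,mod,egxqm] -> 8 lines: bygqo umw mimmf mod egxqm gwp iiikj ffi
Hunk 2: at line 2 remove [mimmf] add [moeb,kvfaj] -> 9 lines: bygqo umw moeb kvfaj mod egxqm gwp iiikj ffi
Hunk 3: at line 1 remove [umw,moeb,kvfaj] add [pxce] -> 7 lines: bygqo pxce mod egxqm gwp iiikj ffi
Hunk 4: at line 1 remove [mod,egxqm,gwp] add [dxa,qehf] -> 6 lines: bygqo pxce dxa qehf iiikj ffi
Hunk 5: at line 1 remove [dxa,qehf] add [odzr,zub,ykk] -> 7 lines: bygqo pxce odzr zub ykk iiikj ffi
Hunk 6: at line 4 remove [ykk] add [ukao,khoft,sxmy] -> 9 lines: bygqo pxce odzr zub ukao khoft sxmy iiikj ffi

Answer: bygqo
pxce
odzr
zub
ukao
khoft
sxmy
iiikj
ffi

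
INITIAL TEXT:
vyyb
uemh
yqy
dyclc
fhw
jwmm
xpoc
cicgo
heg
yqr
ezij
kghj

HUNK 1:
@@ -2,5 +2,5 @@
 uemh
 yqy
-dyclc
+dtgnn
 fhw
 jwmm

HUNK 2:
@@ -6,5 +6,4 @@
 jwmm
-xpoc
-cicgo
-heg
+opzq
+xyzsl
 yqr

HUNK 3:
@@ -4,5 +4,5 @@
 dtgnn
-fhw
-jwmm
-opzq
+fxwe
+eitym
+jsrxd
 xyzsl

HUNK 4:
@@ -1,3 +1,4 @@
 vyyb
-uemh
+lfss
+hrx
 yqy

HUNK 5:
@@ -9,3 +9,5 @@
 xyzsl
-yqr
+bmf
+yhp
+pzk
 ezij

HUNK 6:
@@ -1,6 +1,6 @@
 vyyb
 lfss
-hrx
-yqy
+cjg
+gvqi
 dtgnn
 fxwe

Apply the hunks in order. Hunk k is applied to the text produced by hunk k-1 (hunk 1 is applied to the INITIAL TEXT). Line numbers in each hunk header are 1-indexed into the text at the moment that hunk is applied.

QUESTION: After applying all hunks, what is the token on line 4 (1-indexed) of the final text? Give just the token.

Hunk 1: at line 2 remove [dyclc] add [dtgnn] -> 12 lines: vyyb uemh yqy dtgnn fhw jwmm xpoc cicgo heg yqr ezij kghj
Hunk 2: at line 6 remove [xpoc,cicgo,heg] add [opzq,xyzsl] -> 11 lines: vyyb uemh yqy dtgnn fhw jwmm opzq xyzsl yqr ezij kghj
Hunk 3: at line 4 remove [fhw,jwmm,opzq] add [fxwe,eitym,jsrxd] -> 11 lines: vyyb uemh yqy dtgnn fxwe eitym jsrxd xyzsl yqr ezij kghj
Hunk 4: at line 1 remove [uemh] add [lfss,hrx] -> 12 lines: vyyb lfss hrx yqy dtgnn fxwe eitym jsrxd xyzsl yqr ezij kghj
Hunk 5: at line 9 remove [yqr] add [bmf,yhp,pzk] -> 14 lines: vyyb lfss hrx yqy dtgnn fxwe eitym jsrxd xyzsl bmf yhp pzk ezij kghj
Hunk 6: at line 1 remove [hrx,yqy] add [cjg,gvqi] -> 14 lines: vyyb lfss cjg gvqi dtgnn fxwe eitym jsrxd xyzsl bmf yhp pzk ezij kghj
Final line 4: gvqi

Answer: gvqi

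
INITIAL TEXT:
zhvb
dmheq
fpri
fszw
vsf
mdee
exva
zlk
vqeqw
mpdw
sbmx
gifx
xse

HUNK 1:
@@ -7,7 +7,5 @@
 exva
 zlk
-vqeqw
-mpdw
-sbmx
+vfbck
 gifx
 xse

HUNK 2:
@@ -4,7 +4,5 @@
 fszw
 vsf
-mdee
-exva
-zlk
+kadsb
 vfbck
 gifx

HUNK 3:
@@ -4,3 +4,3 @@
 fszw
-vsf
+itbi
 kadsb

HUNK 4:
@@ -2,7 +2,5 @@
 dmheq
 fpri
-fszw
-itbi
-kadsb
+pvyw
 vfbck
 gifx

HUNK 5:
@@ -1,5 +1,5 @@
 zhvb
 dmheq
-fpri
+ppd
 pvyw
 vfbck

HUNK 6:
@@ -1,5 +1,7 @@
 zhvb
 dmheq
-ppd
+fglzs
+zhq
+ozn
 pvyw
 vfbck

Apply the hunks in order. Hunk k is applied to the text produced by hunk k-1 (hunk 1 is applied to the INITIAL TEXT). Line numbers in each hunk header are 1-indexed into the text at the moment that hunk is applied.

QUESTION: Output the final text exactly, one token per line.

Hunk 1: at line 7 remove [vqeqw,mpdw,sbmx] add [vfbck] -> 11 lines: zhvb dmheq fpri fszw vsf mdee exva zlk vfbck gifx xse
Hunk 2: at line 4 remove [mdee,exva,zlk] add [kadsb] -> 9 lines: zhvb dmheq fpri fszw vsf kadsb vfbck gifx xse
Hunk 3: at line 4 remove [vsf] add [itbi] -> 9 lines: zhvb dmheq fpri fszw itbi kadsb vfbck gifx xse
Hunk 4: at line 2 remove [fszw,itbi,kadsb] add [pvyw] -> 7 lines: zhvb dmheq fpri pvyw vfbck gifx xse
Hunk 5: at line 1 remove [fpri] add [ppd] -> 7 lines: zhvb dmheq ppd pvyw vfbck gifx xse
Hunk 6: at line 1 remove [ppd] add [fglzs,zhq,ozn] -> 9 lines: zhvb dmheq fglzs zhq ozn pvyw vfbck gifx xse

Answer: zhvb
dmheq
fglzs
zhq
ozn
pvyw
vfbck
gifx
xse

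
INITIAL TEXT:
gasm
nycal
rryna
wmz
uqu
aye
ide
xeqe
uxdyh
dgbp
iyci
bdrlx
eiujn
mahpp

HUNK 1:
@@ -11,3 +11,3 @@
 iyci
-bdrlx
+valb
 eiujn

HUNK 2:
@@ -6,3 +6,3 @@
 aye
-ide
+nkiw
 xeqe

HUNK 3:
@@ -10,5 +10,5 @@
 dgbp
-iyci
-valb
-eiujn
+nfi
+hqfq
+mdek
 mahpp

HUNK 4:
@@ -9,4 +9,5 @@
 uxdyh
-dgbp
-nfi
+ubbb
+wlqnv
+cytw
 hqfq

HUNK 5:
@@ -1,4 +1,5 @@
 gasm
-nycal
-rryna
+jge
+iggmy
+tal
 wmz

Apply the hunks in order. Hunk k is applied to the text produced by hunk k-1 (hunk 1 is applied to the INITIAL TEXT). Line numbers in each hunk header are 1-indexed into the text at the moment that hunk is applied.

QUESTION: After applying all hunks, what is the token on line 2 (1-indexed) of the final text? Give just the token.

Hunk 1: at line 11 remove [bdrlx] add [valb] -> 14 lines: gasm nycal rryna wmz uqu aye ide xeqe uxdyh dgbp iyci valb eiujn mahpp
Hunk 2: at line 6 remove [ide] add [nkiw] -> 14 lines: gasm nycal rryna wmz uqu aye nkiw xeqe uxdyh dgbp iyci valb eiujn mahpp
Hunk 3: at line 10 remove [iyci,valb,eiujn] add [nfi,hqfq,mdek] -> 14 lines: gasm nycal rryna wmz uqu aye nkiw xeqe uxdyh dgbp nfi hqfq mdek mahpp
Hunk 4: at line 9 remove [dgbp,nfi] add [ubbb,wlqnv,cytw] -> 15 lines: gasm nycal rryna wmz uqu aye nkiw xeqe uxdyh ubbb wlqnv cytw hqfq mdek mahpp
Hunk 5: at line 1 remove [nycal,rryna] add [jge,iggmy,tal] -> 16 lines: gasm jge iggmy tal wmz uqu aye nkiw xeqe uxdyh ubbb wlqnv cytw hqfq mdek mahpp
Final line 2: jge

Answer: jge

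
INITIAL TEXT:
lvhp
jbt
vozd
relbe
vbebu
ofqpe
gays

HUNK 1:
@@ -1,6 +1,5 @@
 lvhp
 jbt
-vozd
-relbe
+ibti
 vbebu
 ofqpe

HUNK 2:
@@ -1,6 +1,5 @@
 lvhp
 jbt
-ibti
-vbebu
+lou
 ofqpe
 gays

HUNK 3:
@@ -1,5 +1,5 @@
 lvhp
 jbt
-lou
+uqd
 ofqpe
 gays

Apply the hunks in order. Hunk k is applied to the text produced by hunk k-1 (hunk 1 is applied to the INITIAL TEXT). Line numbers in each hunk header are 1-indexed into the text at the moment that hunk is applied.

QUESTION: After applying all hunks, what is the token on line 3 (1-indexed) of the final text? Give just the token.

Answer: uqd

Derivation:
Hunk 1: at line 1 remove [vozd,relbe] add [ibti] -> 6 lines: lvhp jbt ibti vbebu ofqpe gays
Hunk 2: at line 1 remove [ibti,vbebu] add [lou] -> 5 lines: lvhp jbt lou ofqpe gays
Hunk 3: at line 1 remove [lou] add [uqd] -> 5 lines: lvhp jbt uqd ofqpe gays
Final line 3: uqd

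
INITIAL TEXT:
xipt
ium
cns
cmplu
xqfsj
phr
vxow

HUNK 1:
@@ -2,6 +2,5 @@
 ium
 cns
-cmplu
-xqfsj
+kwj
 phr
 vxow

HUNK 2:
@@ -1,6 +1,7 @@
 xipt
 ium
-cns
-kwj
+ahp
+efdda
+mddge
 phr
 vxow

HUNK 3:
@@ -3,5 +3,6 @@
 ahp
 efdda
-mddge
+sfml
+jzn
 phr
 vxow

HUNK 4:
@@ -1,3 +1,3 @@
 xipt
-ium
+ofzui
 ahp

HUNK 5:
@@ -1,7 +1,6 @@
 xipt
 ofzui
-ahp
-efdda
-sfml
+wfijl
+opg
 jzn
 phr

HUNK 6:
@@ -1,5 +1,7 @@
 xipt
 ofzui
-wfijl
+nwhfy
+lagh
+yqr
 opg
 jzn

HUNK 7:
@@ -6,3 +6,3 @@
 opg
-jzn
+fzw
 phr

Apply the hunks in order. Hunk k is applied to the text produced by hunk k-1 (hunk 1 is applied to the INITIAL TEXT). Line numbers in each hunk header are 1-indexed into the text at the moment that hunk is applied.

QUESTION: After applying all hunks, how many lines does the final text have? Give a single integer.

Hunk 1: at line 2 remove [cmplu,xqfsj] add [kwj] -> 6 lines: xipt ium cns kwj phr vxow
Hunk 2: at line 1 remove [cns,kwj] add [ahp,efdda,mddge] -> 7 lines: xipt ium ahp efdda mddge phr vxow
Hunk 3: at line 3 remove [mddge] add [sfml,jzn] -> 8 lines: xipt ium ahp efdda sfml jzn phr vxow
Hunk 4: at line 1 remove [ium] add [ofzui] -> 8 lines: xipt ofzui ahp efdda sfml jzn phr vxow
Hunk 5: at line 1 remove [ahp,efdda,sfml] add [wfijl,opg] -> 7 lines: xipt ofzui wfijl opg jzn phr vxow
Hunk 6: at line 1 remove [wfijl] add [nwhfy,lagh,yqr] -> 9 lines: xipt ofzui nwhfy lagh yqr opg jzn phr vxow
Hunk 7: at line 6 remove [jzn] add [fzw] -> 9 lines: xipt ofzui nwhfy lagh yqr opg fzw phr vxow
Final line count: 9

Answer: 9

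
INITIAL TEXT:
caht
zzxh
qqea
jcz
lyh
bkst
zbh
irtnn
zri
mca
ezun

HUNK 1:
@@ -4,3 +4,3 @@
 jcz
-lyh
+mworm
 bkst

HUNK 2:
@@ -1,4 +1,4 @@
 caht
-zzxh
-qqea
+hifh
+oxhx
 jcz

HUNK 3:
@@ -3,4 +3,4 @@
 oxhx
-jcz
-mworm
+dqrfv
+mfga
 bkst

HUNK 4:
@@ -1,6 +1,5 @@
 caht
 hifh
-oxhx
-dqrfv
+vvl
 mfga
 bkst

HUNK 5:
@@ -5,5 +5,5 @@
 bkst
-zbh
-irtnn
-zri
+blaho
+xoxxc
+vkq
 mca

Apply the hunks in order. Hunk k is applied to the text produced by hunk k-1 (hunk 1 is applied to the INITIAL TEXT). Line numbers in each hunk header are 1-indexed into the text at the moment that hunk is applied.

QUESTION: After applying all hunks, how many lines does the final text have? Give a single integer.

Hunk 1: at line 4 remove [lyh] add [mworm] -> 11 lines: caht zzxh qqea jcz mworm bkst zbh irtnn zri mca ezun
Hunk 2: at line 1 remove [zzxh,qqea] add [hifh,oxhx] -> 11 lines: caht hifh oxhx jcz mworm bkst zbh irtnn zri mca ezun
Hunk 3: at line 3 remove [jcz,mworm] add [dqrfv,mfga] -> 11 lines: caht hifh oxhx dqrfv mfga bkst zbh irtnn zri mca ezun
Hunk 4: at line 1 remove [oxhx,dqrfv] add [vvl] -> 10 lines: caht hifh vvl mfga bkst zbh irtnn zri mca ezun
Hunk 5: at line 5 remove [zbh,irtnn,zri] add [blaho,xoxxc,vkq] -> 10 lines: caht hifh vvl mfga bkst blaho xoxxc vkq mca ezun
Final line count: 10

Answer: 10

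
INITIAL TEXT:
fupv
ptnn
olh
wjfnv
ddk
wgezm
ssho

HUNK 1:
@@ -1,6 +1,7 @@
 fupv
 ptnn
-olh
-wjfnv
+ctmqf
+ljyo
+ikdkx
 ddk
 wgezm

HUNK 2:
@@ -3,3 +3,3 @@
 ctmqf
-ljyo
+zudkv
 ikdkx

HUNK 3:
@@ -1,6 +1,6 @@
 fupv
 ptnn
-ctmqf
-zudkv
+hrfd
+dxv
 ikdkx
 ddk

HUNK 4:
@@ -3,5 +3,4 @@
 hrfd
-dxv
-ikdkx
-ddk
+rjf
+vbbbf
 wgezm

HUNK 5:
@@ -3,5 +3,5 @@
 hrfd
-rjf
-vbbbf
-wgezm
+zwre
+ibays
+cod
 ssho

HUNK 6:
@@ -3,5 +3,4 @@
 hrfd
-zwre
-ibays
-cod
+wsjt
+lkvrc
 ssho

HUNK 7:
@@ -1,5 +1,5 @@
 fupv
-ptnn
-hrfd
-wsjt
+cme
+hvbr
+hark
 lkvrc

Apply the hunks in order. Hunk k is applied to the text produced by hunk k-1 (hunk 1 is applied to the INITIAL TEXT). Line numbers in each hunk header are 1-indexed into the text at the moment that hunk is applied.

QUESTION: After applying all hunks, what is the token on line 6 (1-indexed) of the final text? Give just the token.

Hunk 1: at line 1 remove [olh,wjfnv] add [ctmqf,ljyo,ikdkx] -> 8 lines: fupv ptnn ctmqf ljyo ikdkx ddk wgezm ssho
Hunk 2: at line 3 remove [ljyo] add [zudkv] -> 8 lines: fupv ptnn ctmqf zudkv ikdkx ddk wgezm ssho
Hunk 3: at line 1 remove [ctmqf,zudkv] add [hrfd,dxv] -> 8 lines: fupv ptnn hrfd dxv ikdkx ddk wgezm ssho
Hunk 4: at line 3 remove [dxv,ikdkx,ddk] add [rjf,vbbbf] -> 7 lines: fupv ptnn hrfd rjf vbbbf wgezm ssho
Hunk 5: at line 3 remove [rjf,vbbbf,wgezm] add [zwre,ibays,cod] -> 7 lines: fupv ptnn hrfd zwre ibays cod ssho
Hunk 6: at line 3 remove [zwre,ibays,cod] add [wsjt,lkvrc] -> 6 lines: fupv ptnn hrfd wsjt lkvrc ssho
Hunk 7: at line 1 remove [ptnn,hrfd,wsjt] add [cme,hvbr,hark] -> 6 lines: fupv cme hvbr hark lkvrc ssho
Final line 6: ssho

Answer: ssho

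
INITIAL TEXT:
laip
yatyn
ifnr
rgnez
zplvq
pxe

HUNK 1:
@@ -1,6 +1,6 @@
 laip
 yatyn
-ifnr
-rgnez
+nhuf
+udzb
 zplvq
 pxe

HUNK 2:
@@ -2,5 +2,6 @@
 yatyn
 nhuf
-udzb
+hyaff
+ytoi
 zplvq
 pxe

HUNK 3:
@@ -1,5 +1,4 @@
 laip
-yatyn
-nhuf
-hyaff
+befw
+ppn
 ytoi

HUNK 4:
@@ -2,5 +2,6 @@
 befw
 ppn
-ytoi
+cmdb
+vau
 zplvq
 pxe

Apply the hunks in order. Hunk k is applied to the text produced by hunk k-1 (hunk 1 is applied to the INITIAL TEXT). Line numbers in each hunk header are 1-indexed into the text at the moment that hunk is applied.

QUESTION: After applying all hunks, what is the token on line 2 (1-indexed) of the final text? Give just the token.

Hunk 1: at line 1 remove [ifnr,rgnez] add [nhuf,udzb] -> 6 lines: laip yatyn nhuf udzb zplvq pxe
Hunk 2: at line 2 remove [udzb] add [hyaff,ytoi] -> 7 lines: laip yatyn nhuf hyaff ytoi zplvq pxe
Hunk 3: at line 1 remove [yatyn,nhuf,hyaff] add [befw,ppn] -> 6 lines: laip befw ppn ytoi zplvq pxe
Hunk 4: at line 2 remove [ytoi] add [cmdb,vau] -> 7 lines: laip befw ppn cmdb vau zplvq pxe
Final line 2: befw

Answer: befw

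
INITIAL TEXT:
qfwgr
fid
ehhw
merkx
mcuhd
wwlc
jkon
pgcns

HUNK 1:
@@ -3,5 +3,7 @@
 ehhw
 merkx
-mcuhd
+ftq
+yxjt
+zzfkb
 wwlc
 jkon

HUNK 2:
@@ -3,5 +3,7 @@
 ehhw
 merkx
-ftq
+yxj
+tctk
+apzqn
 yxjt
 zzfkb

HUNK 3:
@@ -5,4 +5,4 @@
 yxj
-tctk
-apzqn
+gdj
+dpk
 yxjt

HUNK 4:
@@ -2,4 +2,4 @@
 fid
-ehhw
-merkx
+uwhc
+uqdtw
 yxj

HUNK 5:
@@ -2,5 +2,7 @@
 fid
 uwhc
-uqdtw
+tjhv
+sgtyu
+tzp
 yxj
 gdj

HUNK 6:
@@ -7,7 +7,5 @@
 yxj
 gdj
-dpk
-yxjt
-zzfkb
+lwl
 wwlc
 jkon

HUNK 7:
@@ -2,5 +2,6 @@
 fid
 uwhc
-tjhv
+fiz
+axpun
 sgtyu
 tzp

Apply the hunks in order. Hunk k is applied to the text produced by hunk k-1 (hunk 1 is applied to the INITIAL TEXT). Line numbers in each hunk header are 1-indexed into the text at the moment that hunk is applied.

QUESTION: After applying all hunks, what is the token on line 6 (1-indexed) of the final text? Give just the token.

Answer: sgtyu

Derivation:
Hunk 1: at line 3 remove [mcuhd] add [ftq,yxjt,zzfkb] -> 10 lines: qfwgr fid ehhw merkx ftq yxjt zzfkb wwlc jkon pgcns
Hunk 2: at line 3 remove [ftq] add [yxj,tctk,apzqn] -> 12 lines: qfwgr fid ehhw merkx yxj tctk apzqn yxjt zzfkb wwlc jkon pgcns
Hunk 3: at line 5 remove [tctk,apzqn] add [gdj,dpk] -> 12 lines: qfwgr fid ehhw merkx yxj gdj dpk yxjt zzfkb wwlc jkon pgcns
Hunk 4: at line 2 remove [ehhw,merkx] add [uwhc,uqdtw] -> 12 lines: qfwgr fid uwhc uqdtw yxj gdj dpk yxjt zzfkb wwlc jkon pgcns
Hunk 5: at line 2 remove [uqdtw] add [tjhv,sgtyu,tzp] -> 14 lines: qfwgr fid uwhc tjhv sgtyu tzp yxj gdj dpk yxjt zzfkb wwlc jkon pgcns
Hunk 6: at line 7 remove [dpk,yxjt,zzfkb] add [lwl] -> 12 lines: qfwgr fid uwhc tjhv sgtyu tzp yxj gdj lwl wwlc jkon pgcns
Hunk 7: at line 2 remove [tjhv] add [fiz,axpun] -> 13 lines: qfwgr fid uwhc fiz axpun sgtyu tzp yxj gdj lwl wwlc jkon pgcns
Final line 6: sgtyu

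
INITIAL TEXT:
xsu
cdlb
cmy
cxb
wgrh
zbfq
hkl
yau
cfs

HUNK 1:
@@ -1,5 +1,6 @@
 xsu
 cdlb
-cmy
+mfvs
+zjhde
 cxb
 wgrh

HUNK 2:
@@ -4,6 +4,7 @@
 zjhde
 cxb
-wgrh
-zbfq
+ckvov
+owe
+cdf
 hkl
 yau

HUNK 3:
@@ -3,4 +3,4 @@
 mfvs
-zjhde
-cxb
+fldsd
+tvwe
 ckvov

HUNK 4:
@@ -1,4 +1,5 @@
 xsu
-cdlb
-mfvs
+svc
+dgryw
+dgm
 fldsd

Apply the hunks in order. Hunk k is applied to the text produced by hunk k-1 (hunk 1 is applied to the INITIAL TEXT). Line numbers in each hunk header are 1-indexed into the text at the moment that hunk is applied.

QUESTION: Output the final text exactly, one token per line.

Answer: xsu
svc
dgryw
dgm
fldsd
tvwe
ckvov
owe
cdf
hkl
yau
cfs

Derivation:
Hunk 1: at line 1 remove [cmy] add [mfvs,zjhde] -> 10 lines: xsu cdlb mfvs zjhde cxb wgrh zbfq hkl yau cfs
Hunk 2: at line 4 remove [wgrh,zbfq] add [ckvov,owe,cdf] -> 11 lines: xsu cdlb mfvs zjhde cxb ckvov owe cdf hkl yau cfs
Hunk 3: at line 3 remove [zjhde,cxb] add [fldsd,tvwe] -> 11 lines: xsu cdlb mfvs fldsd tvwe ckvov owe cdf hkl yau cfs
Hunk 4: at line 1 remove [cdlb,mfvs] add [svc,dgryw,dgm] -> 12 lines: xsu svc dgryw dgm fldsd tvwe ckvov owe cdf hkl yau cfs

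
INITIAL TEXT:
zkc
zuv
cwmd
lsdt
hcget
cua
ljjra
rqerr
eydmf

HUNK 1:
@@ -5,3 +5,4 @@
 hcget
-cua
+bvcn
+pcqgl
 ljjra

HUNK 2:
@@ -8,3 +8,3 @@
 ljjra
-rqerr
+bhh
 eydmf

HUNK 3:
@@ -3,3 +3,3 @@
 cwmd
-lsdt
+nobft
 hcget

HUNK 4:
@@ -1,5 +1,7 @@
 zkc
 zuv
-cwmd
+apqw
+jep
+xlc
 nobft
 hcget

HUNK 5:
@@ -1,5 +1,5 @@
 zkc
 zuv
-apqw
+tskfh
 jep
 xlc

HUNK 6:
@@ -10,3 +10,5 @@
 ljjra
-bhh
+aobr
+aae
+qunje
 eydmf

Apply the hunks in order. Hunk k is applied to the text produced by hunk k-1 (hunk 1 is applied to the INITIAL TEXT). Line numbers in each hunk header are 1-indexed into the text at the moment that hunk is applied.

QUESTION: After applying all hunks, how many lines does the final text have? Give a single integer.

Answer: 14

Derivation:
Hunk 1: at line 5 remove [cua] add [bvcn,pcqgl] -> 10 lines: zkc zuv cwmd lsdt hcget bvcn pcqgl ljjra rqerr eydmf
Hunk 2: at line 8 remove [rqerr] add [bhh] -> 10 lines: zkc zuv cwmd lsdt hcget bvcn pcqgl ljjra bhh eydmf
Hunk 3: at line 3 remove [lsdt] add [nobft] -> 10 lines: zkc zuv cwmd nobft hcget bvcn pcqgl ljjra bhh eydmf
Hunk 4: at line 1 remove [cwmd] add [apqw,jep,xlc] -> 12 lines: zkc zuv apqw jep xlc nobft hcget bvcn pcqgl ljjra bhh eydmf
Hunk 5: at line 1 remove [apqw] add [tskfh] -> 12 lines: zkc zuv tskfh jep xlc nobft hcget bvcn pcqgl ljjra bhh eydmf
Hunk 6: at line 10 remove [bhh] add [aobr,aae,qunje] -> 14 lines: zkc zuv tskfh jep xlc nobft hcget bvcn pcqgl ljjra aobr aae qunje eydmf
Final line count: 14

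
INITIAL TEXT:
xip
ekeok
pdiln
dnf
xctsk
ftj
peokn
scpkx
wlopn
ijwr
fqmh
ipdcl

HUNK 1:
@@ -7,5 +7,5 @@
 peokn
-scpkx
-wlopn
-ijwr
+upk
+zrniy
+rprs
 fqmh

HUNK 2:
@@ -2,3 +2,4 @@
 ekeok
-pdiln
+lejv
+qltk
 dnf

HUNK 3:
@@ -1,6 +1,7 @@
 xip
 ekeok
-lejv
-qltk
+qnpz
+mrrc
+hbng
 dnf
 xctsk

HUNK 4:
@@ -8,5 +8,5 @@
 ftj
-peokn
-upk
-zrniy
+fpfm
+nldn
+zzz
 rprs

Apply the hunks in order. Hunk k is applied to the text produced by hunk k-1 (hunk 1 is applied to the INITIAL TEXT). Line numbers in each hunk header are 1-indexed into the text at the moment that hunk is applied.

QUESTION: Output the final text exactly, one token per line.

Answer: xip
ekeok
qnpz
mrrc
hbng
dnf
xctsk
ftj
fpfm
nldn
zzz
rprs
fqmh
ipdcl

Derivation:
Hunk 1: at line 7 remove [scpkx,wlopn,ijwr] add [upk,zrniy,rprs] -> 12 lines: xip ekeok pdiln dnf xctsk ftj peokn upk zrniy rprs fqmh ipdcl
Hunk 2: at line 2 remove [pdiln] add [lejv,qltk] -> 13 lines: xip ekeok lejv qltk dnf xctsk ftj peokn upk zrniy rprs fqmh ipdcl
Hunk 3: at line 1 remove [lejv,qltk] add [qnpz,mrrc,hbng] -> 14 lines: xip ekeok qnpz mrrc hbng dnf xctsk ftj peokn upk zrniy rprs fqmh ipdcl
Hunk 4: at line 8 remove [peokn,upk,zrniy] add [fpfm,nldn,zzz] -> 14 lines: xip ekeok qnpz mrrc hbng dnf xctsk ftj fpfm nldn zzz rprs fqmh ipdcl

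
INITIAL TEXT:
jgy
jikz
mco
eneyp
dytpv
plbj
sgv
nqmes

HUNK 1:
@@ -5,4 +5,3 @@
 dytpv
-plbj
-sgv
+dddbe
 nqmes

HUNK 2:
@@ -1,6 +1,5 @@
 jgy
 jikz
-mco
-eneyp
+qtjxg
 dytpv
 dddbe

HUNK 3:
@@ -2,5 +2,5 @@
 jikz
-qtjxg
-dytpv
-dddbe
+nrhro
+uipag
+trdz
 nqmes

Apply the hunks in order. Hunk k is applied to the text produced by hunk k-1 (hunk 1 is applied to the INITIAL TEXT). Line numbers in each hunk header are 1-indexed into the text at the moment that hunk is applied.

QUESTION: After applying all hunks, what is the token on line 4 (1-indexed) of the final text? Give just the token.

Answer: uipag

Derivation:
Hunk 1: at line 5 remove [plbj,sgv] add [dddbe] -> 7 lines: jgy jikz mco eneyp dytpv dddbe nqmes
Hunk 2: at line 1 remove [mco,eneyp] add [qtjxg] -> 6 lines: jgy jikz qtjxg dytpv dddbe nqmes
Hunk 3: at line 2 remove [qtjxg,dytpv,dddbe] add [nrhro,uipag,trdz] -> 6 lines: jgy jikz nrhro uipag trdz nqmes
Final line 4: uipag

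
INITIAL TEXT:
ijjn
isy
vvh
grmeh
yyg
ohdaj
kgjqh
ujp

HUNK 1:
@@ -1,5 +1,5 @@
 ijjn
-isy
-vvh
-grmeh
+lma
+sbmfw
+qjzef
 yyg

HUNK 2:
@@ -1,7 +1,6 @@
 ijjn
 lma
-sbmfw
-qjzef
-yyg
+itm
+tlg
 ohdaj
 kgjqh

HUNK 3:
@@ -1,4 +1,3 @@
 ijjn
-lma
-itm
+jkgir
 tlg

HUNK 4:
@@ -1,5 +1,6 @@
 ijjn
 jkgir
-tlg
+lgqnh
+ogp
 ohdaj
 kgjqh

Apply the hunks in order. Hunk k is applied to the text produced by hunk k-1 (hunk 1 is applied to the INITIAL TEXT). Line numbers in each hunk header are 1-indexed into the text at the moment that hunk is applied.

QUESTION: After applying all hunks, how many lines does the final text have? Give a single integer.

Hunk 1: at line 1 remove [isy,vvh,grmeh] add [lma,sbmfw,qjzef] -> 8 lines: ijjn lma sbmfw qjzef yyg ohdaj kgjqh ujp
Hunk 2: at line 1 remove [sbmfw,qjzef,yyg] add [itm,tlg] -> 7 lines: ijjn lma itm tlg ohdaj kgjqh ujp
Hunk 3: at line 1 remove [lma,itm] add [jkgir] -> 6 lines: ijjn jkgir tlg ohdaj kgjqh ujp
Hunk 4: at line 1 remove [tlg] add [lgqnh,ogp] -> 7 lines: ijjn jkgir lgqnh ogp ohdaj kgjqh ujp
Final line count: 7

Answer: 7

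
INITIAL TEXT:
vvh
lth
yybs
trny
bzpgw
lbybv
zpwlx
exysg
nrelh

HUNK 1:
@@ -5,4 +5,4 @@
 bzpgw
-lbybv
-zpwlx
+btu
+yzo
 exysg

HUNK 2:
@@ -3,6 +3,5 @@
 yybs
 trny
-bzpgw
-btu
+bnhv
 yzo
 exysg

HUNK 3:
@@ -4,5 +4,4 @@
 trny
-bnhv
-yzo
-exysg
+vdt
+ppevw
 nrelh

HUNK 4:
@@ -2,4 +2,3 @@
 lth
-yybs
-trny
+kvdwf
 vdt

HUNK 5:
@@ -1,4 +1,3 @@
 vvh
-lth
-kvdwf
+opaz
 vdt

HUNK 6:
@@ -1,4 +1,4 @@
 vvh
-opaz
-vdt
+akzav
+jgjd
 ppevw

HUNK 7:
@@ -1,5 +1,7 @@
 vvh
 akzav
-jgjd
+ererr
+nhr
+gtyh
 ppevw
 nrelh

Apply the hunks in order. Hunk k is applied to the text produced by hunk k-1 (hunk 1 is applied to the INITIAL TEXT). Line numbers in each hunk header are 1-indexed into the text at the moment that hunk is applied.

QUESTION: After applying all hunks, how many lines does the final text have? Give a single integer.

Answer: 7

Derivation:
Hunk 1: at line 5 remove [lbybv,zpwlx] add [btu,yzo] -> 9 lines: vvh lth yybs trny bzpgw btu yzo exysg nrelh
Hunk 2: at line 3 remove [bzpgw,btu] add [bnhv] -> 8 lines: vvh lth yybs trny bnhv yzo exysg nrelh
Hunk 3: at line 4 remove [bnhv,yzo,exysg] add [vdt,ppevw] -> 7 lines: vvh lth yybs trny vdt ppevw nrelh
Hunk 4: at line 2 remove [yybs,trny] add [kvdwf] -> 6 lines: vvh lth kvdwf vdt ppevw nrelh
Hunk 5: at line 1 remove [lth,kvdwf] add [opaz] -> 5 lines: vvh opaz vdt ppevw nrelh
Hunk 6: at line 1 remove [opaz,vdt] add [akzav,jgjd] -> 5 lines: vvh akzav jgjd ppevw nrelh
Hunk 7: at line 1 remove [jgjd] add [ererr,nhr,gtyh] -> 7 lines: vvh akzav ererr nhr gtyh ppevw nrelh
Final line count: 7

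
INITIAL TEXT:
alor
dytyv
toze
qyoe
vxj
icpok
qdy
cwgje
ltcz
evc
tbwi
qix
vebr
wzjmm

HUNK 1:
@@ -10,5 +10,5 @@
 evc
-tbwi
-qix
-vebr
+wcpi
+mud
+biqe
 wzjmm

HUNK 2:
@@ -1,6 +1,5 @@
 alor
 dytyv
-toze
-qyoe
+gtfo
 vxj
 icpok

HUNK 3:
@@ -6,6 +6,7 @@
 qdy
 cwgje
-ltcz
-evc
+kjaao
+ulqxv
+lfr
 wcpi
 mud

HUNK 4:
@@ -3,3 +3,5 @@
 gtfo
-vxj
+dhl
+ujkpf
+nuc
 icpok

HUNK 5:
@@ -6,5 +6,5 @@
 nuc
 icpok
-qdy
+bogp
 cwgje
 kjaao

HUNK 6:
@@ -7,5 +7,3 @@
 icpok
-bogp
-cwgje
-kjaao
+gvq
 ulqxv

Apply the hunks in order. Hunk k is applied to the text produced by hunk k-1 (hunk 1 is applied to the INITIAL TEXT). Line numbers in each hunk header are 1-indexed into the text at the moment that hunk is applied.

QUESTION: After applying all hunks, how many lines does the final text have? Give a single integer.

Answer: 14

Derivation:
Hunk 1: at line 10 remove [tbwi,qix,vebr] add [wcpi,mud,biqe] -> 14 lines: alor dytyv toze qyoe vxj icpok qdy cwgje ltcz evc wcpi mud biqe wzjmm
Hunk 2: at line 1 remove [toze,qyoe] add [gtfo] -> 13 lines: alor dytyv gtfo vxj icpok qdy cwgje ltcz evc wcpi mud biqe wzjmm
Hunk 3: at line 6 remove [ltcz,evc] add [kjaao,ulqxv,lfr] -> 14 lines: alor dytyv gtfo vxj icpok qdy cwgje kjaao ulqxv lfr wcpi mud biqe wzjmm
Hunk 4: at line 3 remove [vxj] add [dhl,ujkpf,nuc] -> 16 lines: alor dytyv gtfo dhl ujkpf nuc icpok qdy cwgje kjaao ulqxv lfr wcpi mud biqe wzjmm
Hunk 5: at line 6 remove [qdy] add [bogp] -> 16 lines: alor dytyv gtfo dhl ujkpf nuc icpok bogp cwgje kjaao ulqxv lfr wcpi mud biqe wzjmm
Hunk 6: at line 7 remove [bogp,cwgje,kjaao] add [gvq] -> 14 lines: alor dytyv gtfo dhl ujkpf nuc icpok gvq ulqxv lfr wcpi mud biqe wzjmm
Final line count: 14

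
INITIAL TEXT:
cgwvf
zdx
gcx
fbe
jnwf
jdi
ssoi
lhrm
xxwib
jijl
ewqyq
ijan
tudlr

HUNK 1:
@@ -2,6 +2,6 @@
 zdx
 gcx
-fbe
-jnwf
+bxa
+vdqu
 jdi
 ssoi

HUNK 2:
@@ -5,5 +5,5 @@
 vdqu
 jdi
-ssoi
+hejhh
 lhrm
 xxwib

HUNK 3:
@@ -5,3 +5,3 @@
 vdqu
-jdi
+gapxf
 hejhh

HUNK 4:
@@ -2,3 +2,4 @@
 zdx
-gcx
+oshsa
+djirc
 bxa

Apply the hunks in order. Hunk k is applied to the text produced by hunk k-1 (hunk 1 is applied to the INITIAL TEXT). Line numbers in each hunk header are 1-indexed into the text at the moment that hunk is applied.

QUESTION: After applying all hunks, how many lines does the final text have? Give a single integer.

Hunk 1: at line 2 remove [fbe,jnwf] add [bxa,vdqu] -> 13 lines: cgwvf zdx gcx bxa vdqu jdi ssoi lhrm xxwib jijl ewqyq ijan tudlr
Hunk 2: at line 5 remove [ssoi] add [hejhh] -> 13 lines: cgwvf zdx gcx bxa vdqu jdi hejhh lhrm xxwib jijl ewqyq ijan tudlr
Hunk 3: at line 5 remove [jdi] add [gapxf] -> 13 lines: cgwvf zdx gcx bxa vdqu gapxf hejhh lhrm xxwib jijl ewqyq ijan tudlr
Hunk 4: at line 2 remove [gcx] add [oshsa,djirc] -> 14 lines: cgwvf zdx oshsa djirc bxa vdqu gapxf hejhh lhrm xxwib jijl ewqyq ijan tudlr
Final line count: 14

Answer: 14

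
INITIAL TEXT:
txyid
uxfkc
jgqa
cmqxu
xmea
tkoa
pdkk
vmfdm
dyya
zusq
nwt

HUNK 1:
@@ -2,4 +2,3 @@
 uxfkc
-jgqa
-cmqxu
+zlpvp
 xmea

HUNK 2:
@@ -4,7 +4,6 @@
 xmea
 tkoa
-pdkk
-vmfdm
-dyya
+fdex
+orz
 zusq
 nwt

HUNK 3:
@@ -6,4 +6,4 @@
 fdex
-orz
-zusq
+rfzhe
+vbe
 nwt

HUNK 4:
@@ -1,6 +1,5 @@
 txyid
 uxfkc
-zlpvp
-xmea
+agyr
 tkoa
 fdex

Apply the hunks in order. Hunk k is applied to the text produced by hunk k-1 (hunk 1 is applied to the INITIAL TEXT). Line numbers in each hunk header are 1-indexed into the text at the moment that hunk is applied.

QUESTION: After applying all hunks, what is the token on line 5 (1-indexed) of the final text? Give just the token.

Hunk 1: at line 2 remove [jgqa,cmqxu] add [zlpvp] -> 10 lines: txyid uxfkc zlpvp xmea tkoa pdkk vmfdm dyya zusq nwt
Hunk 2: at line 4 remove [pdkk,vmfdm,dyya] add [fdex,orz] -> 9 lines: txyid uxfkc zlpvp xmea tkoa fdex orz zusq nwt
Hunk 3: at line 6 remove [orz,zusq] add [rfzhe,vbe] -> 9 lines: txyid uxfkc zlpvp xmea tkoa fdex rfzhe vbe nwt
Hunk 4: at line 1 remove [zlpvp,xmea] add [agyr] -> 8 lines: txyid uxfkc agyr tkoa fdex rfzhe vbe nwt
Final line 5: fdex

Answer: fdex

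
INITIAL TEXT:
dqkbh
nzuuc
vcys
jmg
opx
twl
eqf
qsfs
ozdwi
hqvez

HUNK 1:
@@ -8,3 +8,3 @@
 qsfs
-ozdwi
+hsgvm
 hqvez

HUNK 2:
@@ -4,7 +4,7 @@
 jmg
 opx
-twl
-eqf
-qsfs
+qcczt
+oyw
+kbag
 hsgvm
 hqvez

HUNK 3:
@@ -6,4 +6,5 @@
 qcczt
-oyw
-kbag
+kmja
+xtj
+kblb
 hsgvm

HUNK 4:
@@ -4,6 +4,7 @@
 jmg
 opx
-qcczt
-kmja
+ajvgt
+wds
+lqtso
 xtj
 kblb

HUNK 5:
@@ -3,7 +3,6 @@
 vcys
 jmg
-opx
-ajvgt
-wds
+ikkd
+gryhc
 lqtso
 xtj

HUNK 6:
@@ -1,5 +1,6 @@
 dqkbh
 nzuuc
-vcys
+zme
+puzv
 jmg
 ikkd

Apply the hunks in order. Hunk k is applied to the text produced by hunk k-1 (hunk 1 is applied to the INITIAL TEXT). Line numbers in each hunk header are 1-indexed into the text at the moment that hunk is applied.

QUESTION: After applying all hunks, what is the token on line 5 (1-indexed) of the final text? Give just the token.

Hunk 1: at line 8 remove [ozdwi] add [hsgvm] -> 10 lines: dqkbh nzuuc vcys jmg opx twl eqf qsfs hsgvm hqvez
Hunk 2: at line 4 remove [twl,eqf,qsfs] add [qcczt,oyw,kbag] -> 10 lines: dqkbh nzuuc vcys jmg opx qcczt oyw kbag hsgvm hqvez
Hunk 3: at line 6 remove [oyw,kbag] add [kmja,xtj,kblb] -> 11 lines: dqkbh nzuuc vcys jmg opx qcczt kmja xtj kblb hsgvm hqvez
Hunk 4: at line 4 remove [qcczt,kmja] add [ajvgt,wds,lqtso] -> 12 lines: dqkbh nzuuc vcys jmg opx ajvgt wds lqtso xtj kblb hsgvm hqvez
Hunk 5: at line 3 remove [opx,ajvgt,wds] add [ikkd,gryhc] -> 11 lines: dqkbh nzuuc vcys jmg ikkd gryhc lqtso xtj kblb hsgvm hqvez
Hunk 6: at line 1 remove [vcys] add [zme,puzv] -> 12 lines: dqkbh nzuuc zme puzv jmg ikkd gryhc lqtso xtj kblb hsgvm hqvez
Final line 5: jmg

Answer: jmg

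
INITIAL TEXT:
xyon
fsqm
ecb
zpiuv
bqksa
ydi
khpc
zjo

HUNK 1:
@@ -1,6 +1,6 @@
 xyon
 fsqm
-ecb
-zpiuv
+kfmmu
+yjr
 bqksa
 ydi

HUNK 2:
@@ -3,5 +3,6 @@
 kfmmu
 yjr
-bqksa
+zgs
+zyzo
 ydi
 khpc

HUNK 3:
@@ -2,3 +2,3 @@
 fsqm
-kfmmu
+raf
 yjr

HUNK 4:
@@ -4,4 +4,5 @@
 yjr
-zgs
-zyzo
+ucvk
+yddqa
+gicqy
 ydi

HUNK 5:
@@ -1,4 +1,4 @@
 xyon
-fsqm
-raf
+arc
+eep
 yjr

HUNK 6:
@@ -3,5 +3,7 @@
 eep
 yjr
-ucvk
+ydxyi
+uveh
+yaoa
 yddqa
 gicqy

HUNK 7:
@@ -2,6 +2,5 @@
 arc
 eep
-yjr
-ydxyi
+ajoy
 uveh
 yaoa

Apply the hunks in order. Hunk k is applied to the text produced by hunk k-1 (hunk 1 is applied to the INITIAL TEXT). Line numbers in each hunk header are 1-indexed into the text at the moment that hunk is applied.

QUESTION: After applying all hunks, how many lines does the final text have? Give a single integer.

Hunk 1: at line 1 remove [ecb,zpiuv] add [kfmmu,yjr] -> 8 lines: xyon fsqm kfmmu yjr bqksa ydi khpc zjo
Hunk 2: at line 3 remove [bqksa] add [zgs,zyzo] -> 9 lines: xyon fsqm kfmmu yjr zgs zyzo ydi khpc zjo
Hunk 3: at line 2 remove [kfmmu] add [raf] -> 9 lines: xyon fsqm raf yjr zgs zyzo ydi khpc zjo
Hunk 4: at line 4 remove [zgs,zyzo] add [ucvk,yddqa,gicqy] -> 10 lines: xyon fsqm raf yjr ucvk yddqa gicqy ydi khpc zjo
Hunk 5: at line 1 remove [fsqm,raf] add [arc,eep] -> 10 lines: xyon arc eep yjr ucvk yddqa gicqy ydi khpc zjo
Hunk 6: at line 3 remove [ucvk] add [ydxyi,uveh,yaoa] -> 12 lines: xyon arc eep yjr ydxyi uveh yaoa yddqa gicqy ydi khpc zjo
Hunk 7: at line 2 remove [yjr,ydxyi] add [ajoy] -> 11 lines: xyon arc eep ajoy uveh yaoa yddqa gicqy ydi khpc zjo
Final line count: 11

Answer: 11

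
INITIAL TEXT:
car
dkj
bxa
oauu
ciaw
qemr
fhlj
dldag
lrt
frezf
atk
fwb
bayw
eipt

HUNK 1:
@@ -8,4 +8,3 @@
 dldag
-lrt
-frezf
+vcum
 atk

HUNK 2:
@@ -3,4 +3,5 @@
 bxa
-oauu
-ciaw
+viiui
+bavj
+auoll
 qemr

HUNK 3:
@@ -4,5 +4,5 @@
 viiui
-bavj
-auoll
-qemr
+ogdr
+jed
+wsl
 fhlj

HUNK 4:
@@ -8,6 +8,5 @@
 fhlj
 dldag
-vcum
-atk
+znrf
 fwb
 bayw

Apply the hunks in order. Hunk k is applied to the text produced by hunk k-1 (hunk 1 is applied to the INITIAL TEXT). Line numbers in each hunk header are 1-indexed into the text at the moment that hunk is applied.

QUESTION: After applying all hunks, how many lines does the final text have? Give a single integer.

Answer: 13

Derivation:
Hunk 1: at line 8 remove [lrt,frezf] add [vcum] -> 13 lines: car dkj bxa oauu ciaw qemr fhlj dldag vcum atk fwb bayw eipt
Hunk 2: at line 3 remove [oauu,ciaw] add [viiui,bavj,auoll] -> 14 lines: car dkj bxa viiui bavj auoll qemr fhlj dldag vcum atk fwb bayw eipt
Hunk 3: at line 4 remove [bavj,auoll,qemr] add [ogdr,jed,wsl] -> 14 lines: car dkj bxa viiui ogdr jed wsl fhlj dldag vcum atk fwb bayw eipt
Hunk 4: at line 8 remove [vcum,atk] add [znrf] -> 13 lines: car dkj bxa viiui ogdr jed wsl fhlj dldag znrf fwb bayw eipt
Final line count: 13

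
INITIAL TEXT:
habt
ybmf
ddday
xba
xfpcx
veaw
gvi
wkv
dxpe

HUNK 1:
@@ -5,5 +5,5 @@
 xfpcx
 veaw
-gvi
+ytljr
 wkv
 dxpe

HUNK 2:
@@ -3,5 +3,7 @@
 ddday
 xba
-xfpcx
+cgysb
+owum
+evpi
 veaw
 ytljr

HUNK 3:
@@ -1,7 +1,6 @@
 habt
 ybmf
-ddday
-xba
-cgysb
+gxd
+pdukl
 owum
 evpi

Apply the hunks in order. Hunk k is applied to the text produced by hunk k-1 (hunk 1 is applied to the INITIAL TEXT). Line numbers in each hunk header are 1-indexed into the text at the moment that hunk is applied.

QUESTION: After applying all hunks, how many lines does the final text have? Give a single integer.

Answer: 10

Derivation:
Hunk 1: at line 5 remove [gvi] add [ytljr] -> 9 lines: habt ybmf ddday xba xfpcx veaw ytljr wkv dxpe
Hunk 2: at line 3 remove [xfpcx] add [cgysb,owum,evpi] -> 11 lines: habt ybmf ddday xba cgysb owum evpi veaw ytljr wkv dxpe
Hunk 3: at line 1 remove [ddday,xba,cgysb] add [gxd,pdukl] -> 10 lines: habt ybmf gxd pdukl owum evpi veaw ytljr wkv dxpe
Final line count: 10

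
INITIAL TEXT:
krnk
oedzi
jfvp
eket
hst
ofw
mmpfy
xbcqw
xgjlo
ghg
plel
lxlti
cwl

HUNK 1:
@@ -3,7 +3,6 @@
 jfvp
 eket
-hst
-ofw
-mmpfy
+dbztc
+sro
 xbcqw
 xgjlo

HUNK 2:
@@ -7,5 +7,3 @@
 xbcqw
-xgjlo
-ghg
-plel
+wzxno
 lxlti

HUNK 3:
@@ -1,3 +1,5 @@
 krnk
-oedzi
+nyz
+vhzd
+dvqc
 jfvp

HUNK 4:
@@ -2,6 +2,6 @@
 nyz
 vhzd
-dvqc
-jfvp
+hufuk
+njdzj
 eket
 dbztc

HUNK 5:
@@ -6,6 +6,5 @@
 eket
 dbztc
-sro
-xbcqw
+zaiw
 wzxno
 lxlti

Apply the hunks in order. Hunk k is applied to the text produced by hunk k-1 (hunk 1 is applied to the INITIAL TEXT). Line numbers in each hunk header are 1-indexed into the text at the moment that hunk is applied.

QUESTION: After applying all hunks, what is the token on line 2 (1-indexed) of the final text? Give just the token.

Answer: nyz

Derivation:
Hunk 1: at line 3 remove [hst,ofw,mmpfy] add [dbztc,sro] -> 12 lines: krnk oedzi jfvp eket dbztc sro xbcqw xgjlo ghg plel lxlti cwl
Hunk 2: at line 7 remove [xgjlo,ghg,plel] add [wzxno] -> 10 lines: krnk oedzi jfvp eket dbztc sro xbcqw wzxno lxlti cwl
Hunk 3: at line 1 remove [oedzi] add [nyz,vhzd,dvqc] -> 12 lines: krnk nyz vhzd dvqc jfvp eket dbztc sro xbcqw wzxno lxlti cwl
Hunk 4: at line 2 remove [dvqc,jfvp] add [hufuk,njdzj] -> 12 lines: krnk nyz vhzd hufuk njdzj eket dbztc sro xbcqw wzxno lxlti cwl
Hunk 5: at line 6 remove [sro,xbcqw] add [zaiw] -> 11 lines: krnk nyz vhzd hufuk njdzj eket dbztc zaiw wzxno lxlti cwl
Final line 2: nyz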